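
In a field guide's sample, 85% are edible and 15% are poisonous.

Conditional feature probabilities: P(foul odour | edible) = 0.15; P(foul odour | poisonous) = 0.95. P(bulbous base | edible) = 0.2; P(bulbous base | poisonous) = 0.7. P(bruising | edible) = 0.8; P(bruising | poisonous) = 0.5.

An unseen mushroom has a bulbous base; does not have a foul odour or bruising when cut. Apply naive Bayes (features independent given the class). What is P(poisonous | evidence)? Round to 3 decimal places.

0.083

edible: 0.85 × (1−0.15) × 0.2 × (1−0.8) = 0.0289
poisonous: 0.15 × (1−0.95) × 0.7 × (1−0.5) = 0.002625
P(poisonous | x) = 0.002625 / 0.031525 ≈ 0.083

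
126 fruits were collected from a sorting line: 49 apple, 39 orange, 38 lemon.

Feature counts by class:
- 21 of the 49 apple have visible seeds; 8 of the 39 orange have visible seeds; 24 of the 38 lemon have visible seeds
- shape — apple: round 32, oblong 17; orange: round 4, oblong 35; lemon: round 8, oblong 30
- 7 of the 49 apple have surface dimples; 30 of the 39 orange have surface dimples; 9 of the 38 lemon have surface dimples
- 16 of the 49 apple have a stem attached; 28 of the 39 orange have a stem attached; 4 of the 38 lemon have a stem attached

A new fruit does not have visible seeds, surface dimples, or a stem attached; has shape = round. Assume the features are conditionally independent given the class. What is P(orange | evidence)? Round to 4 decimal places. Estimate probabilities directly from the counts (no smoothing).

0.0162

apple: (49/126) × (28/49) × (32/49) × (42/49) × (33/49) ≈ 0.0837746
orange: (39/126) × (31/39) × (4/39) × (9/39) × (11/39) ≈ 0.00164245
lemon: (38/126) × (14/38) × (8/38) × (29/38) × (34/38) ≈ 0.0159725
P(orange | x) = 0.00164245 / 0.10138955 ≈ 0.0162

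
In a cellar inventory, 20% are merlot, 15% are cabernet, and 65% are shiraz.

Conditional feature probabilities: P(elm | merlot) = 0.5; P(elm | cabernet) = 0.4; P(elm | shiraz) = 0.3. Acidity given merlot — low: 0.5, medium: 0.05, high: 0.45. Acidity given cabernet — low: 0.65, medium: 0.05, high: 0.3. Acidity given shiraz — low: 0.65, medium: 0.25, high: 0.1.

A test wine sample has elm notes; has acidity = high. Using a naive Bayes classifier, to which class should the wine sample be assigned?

merlot

merlot: 0.2 × 0.5 × 0.45 = 0.045
cabernet: 0.15 × 0.4 × 0.3 = 0.018
shiraz: 0.65 × 0.3 × 0.1 = 0.0195
Highest score → merlot.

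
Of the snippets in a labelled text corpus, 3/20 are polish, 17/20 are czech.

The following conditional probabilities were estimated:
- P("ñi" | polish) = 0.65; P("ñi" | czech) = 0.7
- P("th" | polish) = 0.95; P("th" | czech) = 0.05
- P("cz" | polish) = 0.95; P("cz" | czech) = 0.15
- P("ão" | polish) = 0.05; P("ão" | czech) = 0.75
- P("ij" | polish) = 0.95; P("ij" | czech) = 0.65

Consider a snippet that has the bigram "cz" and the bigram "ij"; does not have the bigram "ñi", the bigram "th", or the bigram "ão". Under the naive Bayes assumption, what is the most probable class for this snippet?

czech

polish: 0.15 × (1−0.65) × (1−0.95) × 0.95 × (1−0.05) × 0.95 = 0.002250609375
czech: 0.85 × (1−0.7) × (1−0.05) × 0.15 × (1−0.75) × 0.65 = 0.00590484375
Highest score → czech.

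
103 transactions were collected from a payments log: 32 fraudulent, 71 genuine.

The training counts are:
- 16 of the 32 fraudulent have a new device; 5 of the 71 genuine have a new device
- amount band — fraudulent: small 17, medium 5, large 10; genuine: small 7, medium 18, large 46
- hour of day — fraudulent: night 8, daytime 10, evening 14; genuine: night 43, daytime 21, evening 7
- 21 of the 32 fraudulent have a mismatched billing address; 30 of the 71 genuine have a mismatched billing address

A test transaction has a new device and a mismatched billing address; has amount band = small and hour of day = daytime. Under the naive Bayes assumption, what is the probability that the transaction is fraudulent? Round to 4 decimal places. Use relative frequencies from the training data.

fraudulent: (32/103) × (16/32) × (17/32) × (10/32) × (21/32) ≈ 0.0169239
genuine: (71/103) × (5/71) × (7/71) × (21/71) × (30/71) ≈ 0.000598131
P(fraudulent | x) = 0.0169239 / 0.017522031 ≈ 0.9659

0.9659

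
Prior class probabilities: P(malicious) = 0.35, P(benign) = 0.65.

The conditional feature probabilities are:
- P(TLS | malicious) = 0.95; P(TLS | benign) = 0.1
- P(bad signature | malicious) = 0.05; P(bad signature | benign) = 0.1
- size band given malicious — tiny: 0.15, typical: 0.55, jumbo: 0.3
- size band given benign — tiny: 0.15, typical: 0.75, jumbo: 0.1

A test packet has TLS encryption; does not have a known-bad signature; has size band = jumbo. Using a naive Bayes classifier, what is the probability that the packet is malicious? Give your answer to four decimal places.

malicious: 0.35 × 0.95 × (1−0.05) × 0.3 = 0.0947625
benign: 0.65 × 0.1 × (1−0.1) × 0.1 = 0.00585
P(malicious | x) = 0.0947625 / 0.1006125 ≈ 0.9419

0.9419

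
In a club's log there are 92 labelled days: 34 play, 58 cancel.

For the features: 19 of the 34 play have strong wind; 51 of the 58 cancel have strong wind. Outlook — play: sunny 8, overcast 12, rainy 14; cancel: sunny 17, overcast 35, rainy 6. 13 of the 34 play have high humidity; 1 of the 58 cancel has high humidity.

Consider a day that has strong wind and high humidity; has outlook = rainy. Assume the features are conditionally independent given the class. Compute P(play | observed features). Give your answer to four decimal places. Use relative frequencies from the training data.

play: (34/92) × (19/34) × (14/34) × (13/34) ≈ 0.0325147
cancel: (58/92) × (51/58) × (6/58) × (1/58) ≈ 0.00098873
P(play | x) = 0.0325147 / 0.03350343 ≈ 0.9705

0.9705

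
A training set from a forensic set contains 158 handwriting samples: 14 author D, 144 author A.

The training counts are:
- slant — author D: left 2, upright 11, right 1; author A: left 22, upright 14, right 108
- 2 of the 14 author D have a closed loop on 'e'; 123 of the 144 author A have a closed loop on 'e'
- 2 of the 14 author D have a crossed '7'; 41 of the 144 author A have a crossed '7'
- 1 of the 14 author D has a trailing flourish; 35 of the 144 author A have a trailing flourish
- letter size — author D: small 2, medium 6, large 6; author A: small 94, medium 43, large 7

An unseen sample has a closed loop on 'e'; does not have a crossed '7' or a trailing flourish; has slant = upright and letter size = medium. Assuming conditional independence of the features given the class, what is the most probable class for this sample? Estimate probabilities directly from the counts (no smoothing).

author D: (14/158) × (11/14) × (2/14) × (12/14) × (13/14) × (6/14) ≈ 0.00339257
author A: (144/158) × (14/144) × (123/144) × (103/144) × (109/144) × (43/144) ≈ 0.0122365
Highest score → author A.

author A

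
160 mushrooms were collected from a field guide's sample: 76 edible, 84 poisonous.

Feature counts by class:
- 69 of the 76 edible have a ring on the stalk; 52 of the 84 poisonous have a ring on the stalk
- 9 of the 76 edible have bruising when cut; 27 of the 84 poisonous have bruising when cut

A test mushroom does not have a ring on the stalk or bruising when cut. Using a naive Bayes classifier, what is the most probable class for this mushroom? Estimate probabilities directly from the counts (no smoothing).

poisonous

edible: (76/160) × (7/76) × (67/76) ≈ 0.0385691
poisonous: (84/160) × (32/84) × (57/84) ≈ 0.135714
Highest score → poisonous.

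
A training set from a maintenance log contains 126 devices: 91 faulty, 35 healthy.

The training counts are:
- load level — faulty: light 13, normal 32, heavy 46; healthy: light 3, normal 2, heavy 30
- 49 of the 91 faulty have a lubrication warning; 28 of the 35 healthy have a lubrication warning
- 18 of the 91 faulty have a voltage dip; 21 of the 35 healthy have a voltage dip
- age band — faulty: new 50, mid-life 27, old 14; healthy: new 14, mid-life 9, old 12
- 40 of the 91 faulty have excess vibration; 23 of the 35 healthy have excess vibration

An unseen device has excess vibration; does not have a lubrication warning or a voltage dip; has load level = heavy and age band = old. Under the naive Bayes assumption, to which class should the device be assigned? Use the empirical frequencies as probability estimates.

faulty: (91/126) × (46/91) × (42/91) × (73/91) × (14/91) × (40/91) ≈ 0.00914075
healthy: (35/126) × (30/35) × (7/35) × (14/35) × (12/35) × (23/35) ≈ 0.00429155
Highest score → faulty.

faulty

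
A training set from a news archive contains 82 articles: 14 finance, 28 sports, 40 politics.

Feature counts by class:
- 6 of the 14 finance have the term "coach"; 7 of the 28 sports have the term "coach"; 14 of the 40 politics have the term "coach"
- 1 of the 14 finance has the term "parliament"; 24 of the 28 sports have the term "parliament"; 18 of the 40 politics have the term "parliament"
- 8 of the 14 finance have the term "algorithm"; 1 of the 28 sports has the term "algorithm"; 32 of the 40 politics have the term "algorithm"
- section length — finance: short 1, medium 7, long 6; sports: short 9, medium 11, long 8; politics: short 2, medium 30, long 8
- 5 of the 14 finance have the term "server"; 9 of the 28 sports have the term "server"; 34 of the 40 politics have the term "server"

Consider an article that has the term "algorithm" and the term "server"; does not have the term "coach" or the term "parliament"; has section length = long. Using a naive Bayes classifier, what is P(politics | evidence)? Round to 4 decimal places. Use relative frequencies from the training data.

0.7467

finance: (14/82) × (8/14) × (13/14) × (8/14) × (6/14) × (5/14) ≈ 0.00792353
sports: (28/82) × (21/28) × (4/28) × (1/28) × (8/28) × (9/28) ≈ 0.000119996
politics: (40/82) × (26/40) × (22/40) × (32/40) × (8/40) × (34/40) ≈ 0.0237171
P(politics | x) = 0.0237171 / 0.031760626 ≈ 0.7467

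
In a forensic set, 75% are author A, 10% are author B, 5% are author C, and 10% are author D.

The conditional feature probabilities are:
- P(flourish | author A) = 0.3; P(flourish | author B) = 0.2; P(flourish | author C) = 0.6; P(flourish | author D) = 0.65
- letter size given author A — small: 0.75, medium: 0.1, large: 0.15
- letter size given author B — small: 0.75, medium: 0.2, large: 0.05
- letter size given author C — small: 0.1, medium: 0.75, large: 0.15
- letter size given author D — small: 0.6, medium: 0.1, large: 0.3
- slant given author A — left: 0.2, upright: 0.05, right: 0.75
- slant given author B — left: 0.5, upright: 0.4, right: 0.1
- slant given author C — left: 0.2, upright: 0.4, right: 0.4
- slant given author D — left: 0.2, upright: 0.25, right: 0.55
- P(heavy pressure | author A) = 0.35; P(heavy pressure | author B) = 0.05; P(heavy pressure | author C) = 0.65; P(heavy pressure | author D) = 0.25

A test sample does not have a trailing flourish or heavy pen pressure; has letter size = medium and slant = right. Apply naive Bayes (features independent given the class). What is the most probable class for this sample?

author A

author A: 0.75 × (1−0.3) × 0.1 × 0.75 × (1−0.35) = 0.02559375
author B: 0.1 × (1−0.2) × 0.2 × 0.1 × (1−0.05) = 0.00152
author C: 0.05 × (1−0.6) × 0.75 × 0.4 × (1−0.65) = 0.0021
author D: 0.1 × (1−0.65) × 0.1 × 0.55 × (1−0.25) = 0.00144375
Highest score → author A.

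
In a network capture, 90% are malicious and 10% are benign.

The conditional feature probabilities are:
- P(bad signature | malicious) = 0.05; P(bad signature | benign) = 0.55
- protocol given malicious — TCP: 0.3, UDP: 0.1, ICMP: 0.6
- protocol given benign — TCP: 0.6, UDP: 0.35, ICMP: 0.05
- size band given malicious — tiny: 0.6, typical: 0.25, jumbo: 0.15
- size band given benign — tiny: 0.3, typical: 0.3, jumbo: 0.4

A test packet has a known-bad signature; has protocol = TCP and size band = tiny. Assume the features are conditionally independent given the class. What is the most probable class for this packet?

benign

malicious: 0.9 × 0.05 × 0.3 × 0.6 = 0.0081
benign: 0.1 × 0.55 × 0.6 × 0.3 = 0.0099
Highest score → benign.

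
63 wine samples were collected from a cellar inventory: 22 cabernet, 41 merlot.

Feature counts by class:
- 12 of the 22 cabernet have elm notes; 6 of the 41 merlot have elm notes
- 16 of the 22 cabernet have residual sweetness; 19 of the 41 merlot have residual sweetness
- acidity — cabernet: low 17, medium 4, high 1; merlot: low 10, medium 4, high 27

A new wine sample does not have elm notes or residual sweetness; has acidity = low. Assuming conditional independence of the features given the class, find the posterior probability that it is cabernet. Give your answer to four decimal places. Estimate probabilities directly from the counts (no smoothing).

cabernet: (22/63) × (10/22) × (6/22) × (17/22) ≈ 0.0334514
merlot: (41/63) × (35/41) × (22/41) × (10/41) ≈ 0.072708
P(cabernet | x) = 0.0334514 / 0.1061594 ≈ 0.3151

0.3151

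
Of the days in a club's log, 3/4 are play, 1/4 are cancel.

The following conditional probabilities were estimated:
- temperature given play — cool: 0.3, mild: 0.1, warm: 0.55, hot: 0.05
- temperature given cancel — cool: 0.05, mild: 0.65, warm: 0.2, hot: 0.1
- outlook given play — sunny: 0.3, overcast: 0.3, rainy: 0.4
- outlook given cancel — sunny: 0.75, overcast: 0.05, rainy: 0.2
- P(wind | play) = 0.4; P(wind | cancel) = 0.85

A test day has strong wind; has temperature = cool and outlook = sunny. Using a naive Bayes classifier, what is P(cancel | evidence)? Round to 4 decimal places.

0.2279

play: 0.75 × 0.3 × 0.3 × 0.4 = 0.027
cancel: 0.25 × 0.05 × 0.75 × 0.85 = 0.00796875
P(cancel | x) = 0.00796875 / 0.03496875 ≈ 0.2279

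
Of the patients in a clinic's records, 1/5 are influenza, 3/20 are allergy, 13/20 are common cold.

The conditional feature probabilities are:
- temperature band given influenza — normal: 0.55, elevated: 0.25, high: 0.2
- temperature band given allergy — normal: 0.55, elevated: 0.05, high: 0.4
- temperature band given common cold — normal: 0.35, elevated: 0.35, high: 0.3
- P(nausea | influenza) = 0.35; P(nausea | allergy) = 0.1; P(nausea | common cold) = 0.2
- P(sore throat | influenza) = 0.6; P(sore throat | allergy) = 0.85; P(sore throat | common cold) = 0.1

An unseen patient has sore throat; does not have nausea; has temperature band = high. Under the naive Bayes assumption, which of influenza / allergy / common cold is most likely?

allergy

influenza: 0.2 × 0.2 × (1−0.35) × 0.6 = 0.0156
allergy: 0.15 × 0.4 × (1−0.1) × 0.85 = 0.0459
common cold: 0.65 × 0.3 × (1−0.2) × 0.1 = 0.0156
Highest score → allergy.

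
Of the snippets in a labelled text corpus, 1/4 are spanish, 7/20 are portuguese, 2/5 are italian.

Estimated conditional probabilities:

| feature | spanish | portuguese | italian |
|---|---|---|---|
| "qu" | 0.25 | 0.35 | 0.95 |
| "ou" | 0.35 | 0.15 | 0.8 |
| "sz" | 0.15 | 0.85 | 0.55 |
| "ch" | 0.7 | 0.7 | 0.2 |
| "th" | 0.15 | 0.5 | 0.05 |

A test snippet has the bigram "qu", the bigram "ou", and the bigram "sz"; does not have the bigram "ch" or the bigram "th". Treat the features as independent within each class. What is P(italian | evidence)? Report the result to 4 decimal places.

spanish: 0.25 × 0.25 × 0.35 × 0.15 × (1−0.7) × (1−0.15) = 0.00083671875
portuguese: 0.35 × 0.35 × 0.15 × 0.85 × (1−0.7) × (1−0.5) = 0.0023428125
italian: 0.4 × 0.95 × 0.8 × 0.55 × (1−0.2) × (1−0.05) = 0.127072
P(italian | x) = 0.127072 / 0.13025153125 ≈ 0.9756

0.9756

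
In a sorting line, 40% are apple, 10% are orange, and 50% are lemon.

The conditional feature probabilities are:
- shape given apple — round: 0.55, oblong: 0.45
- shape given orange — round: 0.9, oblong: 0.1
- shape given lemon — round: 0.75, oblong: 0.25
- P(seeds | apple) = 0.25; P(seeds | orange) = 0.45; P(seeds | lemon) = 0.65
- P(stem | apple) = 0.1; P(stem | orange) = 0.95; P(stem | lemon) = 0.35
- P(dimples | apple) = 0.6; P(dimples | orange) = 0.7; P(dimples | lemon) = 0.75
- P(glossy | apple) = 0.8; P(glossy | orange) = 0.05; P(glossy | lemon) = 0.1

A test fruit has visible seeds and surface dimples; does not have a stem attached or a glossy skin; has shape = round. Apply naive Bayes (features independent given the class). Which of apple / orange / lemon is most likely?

apple: 0.4 × 0.55 × 0.25 × (1−0.1) × 0.6 × (1−0.8) = 0.00594
orange: 0.1 × 0.9 × 0.45 × (1−0.95) × 0.7 × (1−0.05) = 0.001346625
lemon: 0.5 × 0.75 × 0.65 × (1−0.35) × 0.75 × (1−0.1) = 0.1069453125
Highest score → lemon.

lemon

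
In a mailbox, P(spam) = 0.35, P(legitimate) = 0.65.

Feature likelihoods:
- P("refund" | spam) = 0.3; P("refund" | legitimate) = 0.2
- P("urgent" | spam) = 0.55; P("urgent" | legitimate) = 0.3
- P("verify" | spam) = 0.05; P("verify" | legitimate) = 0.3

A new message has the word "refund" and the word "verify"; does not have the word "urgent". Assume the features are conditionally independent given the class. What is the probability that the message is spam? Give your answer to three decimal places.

spam: 0.35 × 0.3 × (1−0.55) × 0.05 = 0.0023625
legitimate: 0.65 × 0.2 × (1−0.3) × 0.3 = 0.0273
P(spam | x) = 0.0023625 / 0.0296625 ≈ 0.080

0.080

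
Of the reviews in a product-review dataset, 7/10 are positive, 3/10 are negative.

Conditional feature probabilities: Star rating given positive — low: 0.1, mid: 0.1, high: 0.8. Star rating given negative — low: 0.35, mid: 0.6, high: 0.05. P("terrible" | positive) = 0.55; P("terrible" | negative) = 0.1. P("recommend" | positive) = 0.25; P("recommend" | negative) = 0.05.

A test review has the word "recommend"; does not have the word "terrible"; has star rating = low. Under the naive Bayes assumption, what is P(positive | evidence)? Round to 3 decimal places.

0.625

positive: 0.7 × 0.1 × (1−0.55) × 0.25 = 0.007875
negative: 0.3 × 0.35 × (1−0.1) × 0.05 = 0.004725
P(positive | x) = 0.007875 / 0.0126 ≈ 0.625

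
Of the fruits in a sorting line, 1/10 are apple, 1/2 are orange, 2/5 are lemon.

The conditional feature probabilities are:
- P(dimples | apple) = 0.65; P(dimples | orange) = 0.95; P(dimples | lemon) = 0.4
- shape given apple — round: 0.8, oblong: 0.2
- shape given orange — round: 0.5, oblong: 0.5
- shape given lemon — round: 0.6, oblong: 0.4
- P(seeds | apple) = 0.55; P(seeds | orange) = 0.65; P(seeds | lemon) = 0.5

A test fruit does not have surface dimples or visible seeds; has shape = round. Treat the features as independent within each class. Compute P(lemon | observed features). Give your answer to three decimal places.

0.809

apple: 0.1 × (1−0.65) × 0.8 × (1−0.55) = 0.0126
orange: 0.5 × (1−0.95) × 0.5 × (1−0.65) = 0.004375
lemon: 0.4 × (1−0.4) × 0.6 × (1−0.5) = 0.072
P(lemon | x) = 0.072 / 0.088975 ≈ 0.809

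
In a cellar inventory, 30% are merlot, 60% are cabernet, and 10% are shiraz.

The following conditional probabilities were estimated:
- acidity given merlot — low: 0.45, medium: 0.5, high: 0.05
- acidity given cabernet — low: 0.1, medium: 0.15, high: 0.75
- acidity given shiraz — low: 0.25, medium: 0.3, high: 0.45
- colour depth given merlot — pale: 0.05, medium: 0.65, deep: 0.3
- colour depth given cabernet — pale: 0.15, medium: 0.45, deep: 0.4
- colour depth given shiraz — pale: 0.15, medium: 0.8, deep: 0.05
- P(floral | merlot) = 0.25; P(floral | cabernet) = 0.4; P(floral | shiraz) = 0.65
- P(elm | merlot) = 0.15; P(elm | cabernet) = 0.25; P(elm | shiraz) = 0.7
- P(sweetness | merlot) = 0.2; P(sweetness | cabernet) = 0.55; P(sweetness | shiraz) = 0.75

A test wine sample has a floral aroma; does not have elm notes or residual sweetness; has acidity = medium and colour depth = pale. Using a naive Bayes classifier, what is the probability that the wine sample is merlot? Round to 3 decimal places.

merlot: 0.3 × 0.5 × 0.05 × 0.25 × (1−0.15) × (1−0.2) = 0.001275
cabernet: 0.6 × 0.15 × 0.15 × 0.4 × (1−0.25) × (1−0.55) = 0.0018225
shiraz: 0.1 × 0.3 × 0.15 × 0.65 × (1−0.7) × (1−0.75) = 0.000219375
P(merlot | x) = 0.001275 / 0.003316875 ≈ 0.384

0.384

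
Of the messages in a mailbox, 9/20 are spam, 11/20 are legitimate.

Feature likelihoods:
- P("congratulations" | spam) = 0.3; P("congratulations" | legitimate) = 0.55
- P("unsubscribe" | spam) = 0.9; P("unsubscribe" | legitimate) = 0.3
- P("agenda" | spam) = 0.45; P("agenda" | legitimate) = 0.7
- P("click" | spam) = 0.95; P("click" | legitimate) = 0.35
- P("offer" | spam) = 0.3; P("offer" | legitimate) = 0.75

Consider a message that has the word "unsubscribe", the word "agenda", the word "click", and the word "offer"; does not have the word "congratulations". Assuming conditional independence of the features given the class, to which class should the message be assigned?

spam: 0.45 × (1−0.3) × 0.9 × 0.45 × 0.95 × 0.3 = 0.036358875
legitimate: 0.55 × (1−0.55) × 0.3 × 0.7 × 0.35 × 0.75 = 0.0136434375
Highest score → spam.

spam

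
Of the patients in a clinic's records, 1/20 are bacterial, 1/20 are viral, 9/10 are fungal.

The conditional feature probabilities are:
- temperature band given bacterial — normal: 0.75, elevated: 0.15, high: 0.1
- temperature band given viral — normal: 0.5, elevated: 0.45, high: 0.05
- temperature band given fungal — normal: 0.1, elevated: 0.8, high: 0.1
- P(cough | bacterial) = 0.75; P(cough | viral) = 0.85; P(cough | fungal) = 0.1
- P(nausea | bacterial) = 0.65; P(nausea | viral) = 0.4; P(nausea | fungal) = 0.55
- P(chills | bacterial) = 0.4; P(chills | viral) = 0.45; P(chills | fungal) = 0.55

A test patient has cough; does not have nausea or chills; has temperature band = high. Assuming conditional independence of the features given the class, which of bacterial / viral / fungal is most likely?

fungal

bacterial: 0.05 × 0.1 × 0.75 × (1−0.65) × (1−0.4) = 0.0007875
viral: 0.05 × 0.05 × 0.85 × (1−0.4) × (1−0.45) = 0.00070125
fungal: 0.9 × 0.1 × 0.1 × (1−0.55) × (1−0.55) = 0.0018225
Highest score → fungal.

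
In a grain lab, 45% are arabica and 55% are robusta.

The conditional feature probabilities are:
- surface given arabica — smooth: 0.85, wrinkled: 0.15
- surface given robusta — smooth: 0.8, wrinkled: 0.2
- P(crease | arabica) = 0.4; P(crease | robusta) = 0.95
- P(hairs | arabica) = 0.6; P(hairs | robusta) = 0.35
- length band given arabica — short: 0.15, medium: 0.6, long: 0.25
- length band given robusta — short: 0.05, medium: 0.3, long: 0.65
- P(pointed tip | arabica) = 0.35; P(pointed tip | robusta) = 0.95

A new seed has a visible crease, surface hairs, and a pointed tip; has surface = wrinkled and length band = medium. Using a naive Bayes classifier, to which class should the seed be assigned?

arabica: 0.45 × 0.15 × 0.4 × 0.6 × 0.6 × 0.35 = 0.003402
robusta: 0.55 × 0.2 × 0.95 × 0.35 × 0.3 × 0.95 = 0.010423875
Highest score → robusta.

robusta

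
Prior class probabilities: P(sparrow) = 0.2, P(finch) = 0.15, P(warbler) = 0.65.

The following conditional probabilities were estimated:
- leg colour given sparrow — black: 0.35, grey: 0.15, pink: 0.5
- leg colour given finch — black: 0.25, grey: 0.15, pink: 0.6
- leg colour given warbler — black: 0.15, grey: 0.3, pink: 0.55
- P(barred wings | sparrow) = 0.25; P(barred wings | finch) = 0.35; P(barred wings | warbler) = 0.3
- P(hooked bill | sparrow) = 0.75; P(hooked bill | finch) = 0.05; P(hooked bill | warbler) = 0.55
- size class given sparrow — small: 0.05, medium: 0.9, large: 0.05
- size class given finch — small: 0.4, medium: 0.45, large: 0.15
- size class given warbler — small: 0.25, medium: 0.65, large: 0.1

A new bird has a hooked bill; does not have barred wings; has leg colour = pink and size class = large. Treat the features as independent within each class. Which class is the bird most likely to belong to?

warbler

sparrow: 0.2 × 0.5 × (1−0.25) × 0.75 × 0.05 = 0.0028125
finch: 0.15 × 0.6 × (1−0.35) × 0.05 × 0.15 = 0.00043875
warbler: 0.65 × 0.55 × (1−0.3) × 0.55 × 0.1 = 0.01376375
Highest score → warbler.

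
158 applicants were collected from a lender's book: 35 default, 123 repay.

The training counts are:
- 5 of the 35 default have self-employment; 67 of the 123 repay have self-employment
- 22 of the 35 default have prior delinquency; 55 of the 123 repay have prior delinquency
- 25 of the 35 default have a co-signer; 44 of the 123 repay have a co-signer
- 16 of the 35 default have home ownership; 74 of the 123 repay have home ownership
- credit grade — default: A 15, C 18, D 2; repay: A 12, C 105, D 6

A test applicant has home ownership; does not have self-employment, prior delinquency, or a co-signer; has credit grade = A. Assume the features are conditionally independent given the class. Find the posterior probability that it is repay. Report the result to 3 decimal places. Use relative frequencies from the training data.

0.652

default: (35/158) × (30/35) × (13/35) × (10/35) × (16/35) × (15/35) ≈ 0.00394772
repay: (123/158) × (56/123) × (68/123) × (79/123) × (74/123) × (12/123) ≈ 0.00738685
P(repay | x) = 0.00738685 / 0.01133457 ≈ 0.652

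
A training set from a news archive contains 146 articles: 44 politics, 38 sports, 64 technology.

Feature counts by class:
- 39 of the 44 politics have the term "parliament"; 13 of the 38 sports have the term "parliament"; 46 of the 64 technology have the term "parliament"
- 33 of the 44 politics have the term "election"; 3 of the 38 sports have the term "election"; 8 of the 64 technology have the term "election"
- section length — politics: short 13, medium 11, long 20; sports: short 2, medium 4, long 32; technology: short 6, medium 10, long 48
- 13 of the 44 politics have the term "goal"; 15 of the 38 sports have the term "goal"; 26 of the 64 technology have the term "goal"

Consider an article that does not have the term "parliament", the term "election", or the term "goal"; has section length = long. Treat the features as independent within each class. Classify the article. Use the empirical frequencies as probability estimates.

politics: (44/146) × (5/44) × (11/44) × (20/44) × (31/44) ≈ 0.00274185
sports: (38/146) × (25/38) × (35/38) × (32/38) × (23/38) ≈ 0.0803863
technology: (64/146) × (18/64) × (56/64) × (48/64) × (38/64) ≈ 0.0480388
Highest score → sports.

sports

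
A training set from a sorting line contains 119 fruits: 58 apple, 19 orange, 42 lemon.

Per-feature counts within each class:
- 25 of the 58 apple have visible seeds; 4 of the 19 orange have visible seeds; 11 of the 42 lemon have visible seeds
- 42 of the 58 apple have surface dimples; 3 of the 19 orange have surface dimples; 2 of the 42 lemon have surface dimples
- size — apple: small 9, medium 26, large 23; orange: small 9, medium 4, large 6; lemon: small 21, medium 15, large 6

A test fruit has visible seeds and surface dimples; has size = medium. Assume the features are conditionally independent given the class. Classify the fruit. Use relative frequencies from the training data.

apple: (58/119) × (25/58) × (42/58) × (26/58) ≈ 0.0681961
orange: (19/119) × (4/19) × (3/19) × (4/19) ≈ 0.00111734
lemon: (42/119) × (11/42) × (2/42) × (15/42) ≈ 0.00157206
Highest score → apple.

apple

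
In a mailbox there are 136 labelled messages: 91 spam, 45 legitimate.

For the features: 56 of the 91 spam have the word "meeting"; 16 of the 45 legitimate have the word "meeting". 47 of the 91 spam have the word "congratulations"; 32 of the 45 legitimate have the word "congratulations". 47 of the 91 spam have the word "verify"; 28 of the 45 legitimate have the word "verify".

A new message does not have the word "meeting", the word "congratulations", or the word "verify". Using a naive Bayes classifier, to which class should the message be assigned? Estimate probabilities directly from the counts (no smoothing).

spam: (91/136) × (35/91) × (44/91) × (44/91) ≈ 0.0601661
legitimate: (45/136) × (29/45) × (13/45) × (17/45) ≈ 0.0232716
Highest score → spam.

spam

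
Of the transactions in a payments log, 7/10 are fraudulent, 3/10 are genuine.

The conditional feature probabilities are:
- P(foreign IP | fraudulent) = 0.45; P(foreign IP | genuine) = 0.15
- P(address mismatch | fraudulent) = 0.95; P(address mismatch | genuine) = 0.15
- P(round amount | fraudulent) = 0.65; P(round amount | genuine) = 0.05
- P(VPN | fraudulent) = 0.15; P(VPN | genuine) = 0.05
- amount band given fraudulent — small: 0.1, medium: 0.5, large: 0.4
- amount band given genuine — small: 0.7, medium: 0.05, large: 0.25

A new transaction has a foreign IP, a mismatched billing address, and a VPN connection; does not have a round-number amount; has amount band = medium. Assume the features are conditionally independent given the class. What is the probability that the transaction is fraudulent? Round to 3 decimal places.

fraudulent: 0.7 × 0.45 × 0.95 × (1−0.65) × 0.15 × 0.5 = 0.0078553125
genuine: 0.3 × 0.15 × 0.15 × (1−0.05) × 0.05 × 0.05 = 0.00001603125
P(fraudulent | x) = 0.0078553125 / 0.00787134375 ≈ 0.998

0.998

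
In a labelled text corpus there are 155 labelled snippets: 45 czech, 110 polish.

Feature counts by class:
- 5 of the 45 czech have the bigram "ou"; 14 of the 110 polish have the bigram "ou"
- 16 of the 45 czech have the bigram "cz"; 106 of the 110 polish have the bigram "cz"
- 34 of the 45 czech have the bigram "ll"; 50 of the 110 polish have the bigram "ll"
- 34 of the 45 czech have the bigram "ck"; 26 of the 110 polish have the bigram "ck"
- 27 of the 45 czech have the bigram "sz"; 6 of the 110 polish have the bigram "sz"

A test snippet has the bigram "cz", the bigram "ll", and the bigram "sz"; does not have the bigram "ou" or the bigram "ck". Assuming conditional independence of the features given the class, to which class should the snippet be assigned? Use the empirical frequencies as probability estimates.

czech: (45/155) × (40/45) × (16/45) × (34/45) × (11/45) × (27/45) ≈ 0.010168
polish: (110/155) × (96/110) × (106/110) × (50/110) × (84/110) × (6/110) ≈ 0.0112999
Highest score → polish.

polish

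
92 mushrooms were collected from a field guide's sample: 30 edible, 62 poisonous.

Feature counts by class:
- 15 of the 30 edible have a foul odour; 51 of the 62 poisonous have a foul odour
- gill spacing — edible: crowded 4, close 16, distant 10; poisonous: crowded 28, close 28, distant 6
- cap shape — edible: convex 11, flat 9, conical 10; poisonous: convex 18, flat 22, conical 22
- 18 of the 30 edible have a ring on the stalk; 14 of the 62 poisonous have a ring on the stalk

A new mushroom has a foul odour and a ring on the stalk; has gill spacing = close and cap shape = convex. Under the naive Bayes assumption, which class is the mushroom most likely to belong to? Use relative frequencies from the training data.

edible

edible: (30/92) × (15/30) × (16/30) × (11/30) × (18/30) ≈ 0.0191304
poisonous: (62/92) × (51/62) × (28/62) × (18/62) × (14/62) ≈ 0.0164122
Highest score → edible.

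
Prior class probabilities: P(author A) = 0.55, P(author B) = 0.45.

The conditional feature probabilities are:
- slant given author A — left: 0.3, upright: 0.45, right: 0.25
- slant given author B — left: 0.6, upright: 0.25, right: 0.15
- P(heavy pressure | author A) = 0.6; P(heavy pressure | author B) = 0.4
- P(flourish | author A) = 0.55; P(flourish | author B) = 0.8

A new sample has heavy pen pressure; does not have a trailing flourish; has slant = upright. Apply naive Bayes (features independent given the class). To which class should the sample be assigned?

author A: 0.55 × 0.45 × 0.6 × (1−0.55) = 0.066825
author B: 0.45 × 0.25 × 0.4 × (1−0.8) = 0.009
Highest score → author A.

author A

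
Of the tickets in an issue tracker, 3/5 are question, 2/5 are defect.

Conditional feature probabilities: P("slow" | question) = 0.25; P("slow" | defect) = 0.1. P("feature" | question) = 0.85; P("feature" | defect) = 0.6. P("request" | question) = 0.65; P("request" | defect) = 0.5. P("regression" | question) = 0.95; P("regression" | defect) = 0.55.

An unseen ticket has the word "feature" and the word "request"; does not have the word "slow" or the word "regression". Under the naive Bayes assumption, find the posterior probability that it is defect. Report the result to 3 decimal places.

0.796

question: 0.6 × (1−0.25) × 0.85 × 0.65 × (1−0.95) = 0.01243125
defect: 0.4 × (1−0.1) × 0.6 × 0.5 × (1−0.55) = 0.0486
P(defect | x) = 0.0486 / 0.06103125 ≈ 0.796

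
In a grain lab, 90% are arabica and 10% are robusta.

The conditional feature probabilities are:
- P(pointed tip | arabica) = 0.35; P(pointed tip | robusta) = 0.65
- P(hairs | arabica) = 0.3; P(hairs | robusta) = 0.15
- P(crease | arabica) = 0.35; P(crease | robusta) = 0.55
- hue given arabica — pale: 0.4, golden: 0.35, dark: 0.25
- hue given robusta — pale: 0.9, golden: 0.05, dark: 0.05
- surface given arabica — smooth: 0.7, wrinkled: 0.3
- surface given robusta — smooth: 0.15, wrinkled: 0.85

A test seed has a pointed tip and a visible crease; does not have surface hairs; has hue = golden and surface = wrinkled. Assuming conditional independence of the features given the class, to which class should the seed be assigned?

arabica

arabica: 0.9 × 0.35 × (1−0.3) × 0.35 × 0.35 × 0.3 = 0.008103375
robusta: 0.1 × 0.65 × (1−0.15) × 0.55 × 0.05 × 0.85 = 0.00129146875
Highest score → arabica.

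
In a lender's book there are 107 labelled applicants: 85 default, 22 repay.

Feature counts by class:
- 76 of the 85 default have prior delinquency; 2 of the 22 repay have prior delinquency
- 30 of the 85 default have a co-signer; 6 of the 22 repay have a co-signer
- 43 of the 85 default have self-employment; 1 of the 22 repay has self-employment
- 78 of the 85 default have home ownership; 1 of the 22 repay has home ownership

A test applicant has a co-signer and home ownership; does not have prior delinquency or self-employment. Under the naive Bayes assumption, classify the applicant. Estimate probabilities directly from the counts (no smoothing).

default: (85/107) × (9/85) × (30/85) × (42/85) × (78/85) ≈ 0.0134607
repay: (22/107) × (20/22) × (6/22) × (21/22) × (1/22) ≈ 0.00221181
Highest score → default.

default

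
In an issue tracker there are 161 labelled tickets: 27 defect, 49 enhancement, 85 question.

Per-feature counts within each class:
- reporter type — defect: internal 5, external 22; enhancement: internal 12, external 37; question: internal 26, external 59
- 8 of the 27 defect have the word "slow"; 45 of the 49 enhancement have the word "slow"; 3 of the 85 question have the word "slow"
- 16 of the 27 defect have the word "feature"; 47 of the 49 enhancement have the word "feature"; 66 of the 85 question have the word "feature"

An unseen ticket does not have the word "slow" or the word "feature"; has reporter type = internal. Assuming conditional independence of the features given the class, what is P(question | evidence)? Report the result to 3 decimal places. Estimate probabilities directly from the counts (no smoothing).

defect: (27/161) × (5/27) × (19/27) × (11/27) ≈ 0.00890354
enhancement: (49/161) × (12/49) × (4/49) × (2/49) ≈ 0.000248344
question: (85/161) × (26/85) × (82/85) × (19/85) ≈ 0.0348239
P(question | x) = 0.0348239 / 0.043975784 ≈ 0.792

0.792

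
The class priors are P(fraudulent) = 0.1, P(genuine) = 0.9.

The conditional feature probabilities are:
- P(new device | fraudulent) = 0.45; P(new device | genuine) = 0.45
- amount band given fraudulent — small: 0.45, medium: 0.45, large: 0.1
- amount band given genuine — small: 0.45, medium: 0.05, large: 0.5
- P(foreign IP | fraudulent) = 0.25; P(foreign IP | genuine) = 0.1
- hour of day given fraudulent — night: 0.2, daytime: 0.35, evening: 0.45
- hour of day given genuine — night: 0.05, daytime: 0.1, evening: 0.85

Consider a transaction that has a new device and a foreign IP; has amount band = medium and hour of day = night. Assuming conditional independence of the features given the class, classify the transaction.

fraudulent

fraudulent: 0.1 × 0.45 × 0.45 × 0.25 × 0.2 = 0.0010125
genuine: 0.9 × 0.45 × 0.05 × 0.1 × 0.05 = 0.00010125
Highest score → fraudulent.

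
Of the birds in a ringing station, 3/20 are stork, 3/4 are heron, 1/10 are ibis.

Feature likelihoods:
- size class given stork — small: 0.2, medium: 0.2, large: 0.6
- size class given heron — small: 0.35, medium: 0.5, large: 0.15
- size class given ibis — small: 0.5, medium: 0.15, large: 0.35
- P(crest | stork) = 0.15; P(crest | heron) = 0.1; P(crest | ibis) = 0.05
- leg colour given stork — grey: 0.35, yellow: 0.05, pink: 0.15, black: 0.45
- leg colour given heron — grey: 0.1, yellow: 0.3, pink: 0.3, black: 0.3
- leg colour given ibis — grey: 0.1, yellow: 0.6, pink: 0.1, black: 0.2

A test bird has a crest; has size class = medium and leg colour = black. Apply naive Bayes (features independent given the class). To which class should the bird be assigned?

heron

stork: 0.15 × 0.2 × 0.15 × 0.45 = 0.002025
heron: 0.75 × 0.5 × 0.1 × 0.3 = 0.01125
ibis: 0.1 × 0.15 × 0.05 × 0.2 = 0.00015
Highest score → heron.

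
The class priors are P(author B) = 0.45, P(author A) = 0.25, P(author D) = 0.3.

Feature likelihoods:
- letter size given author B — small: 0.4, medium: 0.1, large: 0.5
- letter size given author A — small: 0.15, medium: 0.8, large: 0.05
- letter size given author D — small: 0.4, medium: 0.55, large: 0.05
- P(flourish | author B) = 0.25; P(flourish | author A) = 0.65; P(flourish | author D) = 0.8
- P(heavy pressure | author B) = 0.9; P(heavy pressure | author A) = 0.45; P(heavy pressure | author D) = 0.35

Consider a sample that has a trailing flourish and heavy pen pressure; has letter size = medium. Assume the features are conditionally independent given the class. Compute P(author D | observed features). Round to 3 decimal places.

0.402

author B: 0.45 × 0.1 × 0.25 × 0.9 = 0.010125
author A: 0.25 × 0.8 × 0.65 × 0.45 = 0.0585
author D: 0.3 × 0.55 × 0.8 × 0.35 = 0.0462
P(author D | x) = 0.0462 / 0.114825 ≈ 0.402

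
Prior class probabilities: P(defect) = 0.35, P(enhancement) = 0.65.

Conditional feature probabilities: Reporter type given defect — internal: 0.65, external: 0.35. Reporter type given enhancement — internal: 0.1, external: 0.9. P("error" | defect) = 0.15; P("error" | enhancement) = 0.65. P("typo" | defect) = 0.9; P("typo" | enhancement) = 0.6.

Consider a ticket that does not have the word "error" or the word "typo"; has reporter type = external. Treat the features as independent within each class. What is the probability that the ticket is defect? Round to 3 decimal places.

0.113

defect: 0.35 × 0.35 × (1−0.15) × (1−0.9) = 0.0104125
enhancement: 0.65 × 0.9 × (1−0.65) × (1−0.6) = 0.0819
P(defect | x) = 0.0104125 / 0.0923125 ≈ 0.113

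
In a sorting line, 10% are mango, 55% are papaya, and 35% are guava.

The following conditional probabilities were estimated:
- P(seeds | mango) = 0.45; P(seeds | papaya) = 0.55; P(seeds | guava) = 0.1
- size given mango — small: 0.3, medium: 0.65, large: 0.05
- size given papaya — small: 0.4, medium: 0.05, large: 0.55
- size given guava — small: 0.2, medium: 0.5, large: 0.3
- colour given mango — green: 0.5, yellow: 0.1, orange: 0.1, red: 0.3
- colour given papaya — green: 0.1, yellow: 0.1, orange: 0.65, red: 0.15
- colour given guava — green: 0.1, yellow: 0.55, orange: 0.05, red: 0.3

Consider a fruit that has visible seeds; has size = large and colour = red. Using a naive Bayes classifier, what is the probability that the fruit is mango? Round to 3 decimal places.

mango: 0.1 × 0.45 × 0.05 × 0.3 = 0.000675
papaya: 0.55 × 0.55 × 0.55 × 0.15 = 0.02495625
guava: 0.35 × 0.1 × 0.3 × 0.3 = 0.00315
P(mango | x) = 0.000675 / 0.02878125 ≈ 0.023

0.023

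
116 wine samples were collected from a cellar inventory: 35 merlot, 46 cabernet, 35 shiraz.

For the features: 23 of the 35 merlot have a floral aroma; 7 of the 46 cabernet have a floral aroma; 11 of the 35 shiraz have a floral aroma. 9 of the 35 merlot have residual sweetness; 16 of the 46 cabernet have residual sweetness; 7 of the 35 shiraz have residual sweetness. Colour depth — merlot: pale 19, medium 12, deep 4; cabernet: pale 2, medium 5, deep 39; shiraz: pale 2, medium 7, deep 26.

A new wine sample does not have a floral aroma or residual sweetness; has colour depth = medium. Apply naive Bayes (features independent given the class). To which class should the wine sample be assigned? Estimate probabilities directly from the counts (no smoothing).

merlot: (35/116) × (12/35) × (26/35) × (12/35) ≈ 0.0263476
cabernet: (46/116) × (39/46) × (30/46) × (5/46) ≈ 0.0238332
shiraz: (35/116) × (24/35) × (28/35) × (7/35) ≈ 0.0331034
Highest score → shiraz.

shiraz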